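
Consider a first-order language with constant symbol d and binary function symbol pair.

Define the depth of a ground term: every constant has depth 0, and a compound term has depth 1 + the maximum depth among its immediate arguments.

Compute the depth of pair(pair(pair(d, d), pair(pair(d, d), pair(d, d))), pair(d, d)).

depth(pair(d, d)) = 1 + max(0, 0) = 1
depth(pair(pair(d, d), pair(d, d))) = 1 + max(1, 1) = 2
depth(pair(pair(d, d), pair(pair(d, d), pair(d, d)))) = 1 + max(1, 2) = 3
depth(pair(pair(pair(d, d), pair(pair(d, d), pair(d, d))), pair(d, d))) = 1 + max(3, 1) = 4

4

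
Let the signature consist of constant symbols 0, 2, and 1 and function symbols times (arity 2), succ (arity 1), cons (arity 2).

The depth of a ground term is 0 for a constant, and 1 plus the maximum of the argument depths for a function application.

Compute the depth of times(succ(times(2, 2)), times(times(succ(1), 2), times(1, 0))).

depth(times(2, 2)) = 1 + max(0, 0) = 1
depth(succ(times(2, 2))) = 1 + depth(times(2, 2)) = 1 + 1 = 2
depth(succ(1)) = 1 + depth(1) = 1 + 0 = 1
depth(times(succ(1), 2)) = 1 + max(1, 0) = 2
depth(times(1, 0)) = 1 + max(0, 0) = 1
depth(times(times(succ(1), 2), times(1, 0))) = 1 + max(2, 1) = 3
depth(times(succ(times(2, 2)), times(times(succ(1), 2), times(1, 0)))) = 1 + max(2, 3) = 4

4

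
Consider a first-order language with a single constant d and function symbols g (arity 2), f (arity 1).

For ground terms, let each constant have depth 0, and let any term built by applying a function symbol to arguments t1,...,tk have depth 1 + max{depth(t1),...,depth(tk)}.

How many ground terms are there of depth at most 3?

183

Let N_k = |{terms of depth ≤ k}|. Then N_0 = 1 and N_k = 1 + N_{k-1}^2 + N_{k-1} for k ≥ 1 (one summand per function symbol, arity giving the exponent).
N_0 = 1
N_1 = 1 + 1^2 + 1 = 3
N_2 = 1 + 3^2 + 3 = 13
N_3 = 1 + 13^2 + 13 = 183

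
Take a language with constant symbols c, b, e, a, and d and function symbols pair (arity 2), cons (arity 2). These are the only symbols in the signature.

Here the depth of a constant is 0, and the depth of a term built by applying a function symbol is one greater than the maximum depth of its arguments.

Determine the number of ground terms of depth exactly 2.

6000

Count level by level. With function symbols pair/2, cons/2, the terms of depth ≤ k are the 5 constants together with each function applied to depth-≤(k−1) tuples, so N_k = 5 + N_{k-1}^2 + N_{k-1}^2.
N_0 = 5
N_1 = 5 + 5^2 + 5^2 = 55
N_2 = 5 + 55^2 + 55^2 = 6055
Terms of depth exactly 2: N_2 − N_1 = 6055 − 55 = 6000.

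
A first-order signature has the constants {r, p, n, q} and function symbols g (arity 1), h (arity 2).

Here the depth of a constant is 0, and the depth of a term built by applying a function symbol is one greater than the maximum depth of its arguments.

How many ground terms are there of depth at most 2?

604

If N_k denotes the number of depth-≤k ground terms, the 4 constants give N_0 = 4, and each function symbol of arity r contributes N_{k-1}^r new terms at level k: N_k = 4 + N_{k-1} + N_{k-1}^2.
N_0 = 4
N_1 = 4 + 4 + 4^2 = 24
N_2 = 4 + 24 + 24^2 = 604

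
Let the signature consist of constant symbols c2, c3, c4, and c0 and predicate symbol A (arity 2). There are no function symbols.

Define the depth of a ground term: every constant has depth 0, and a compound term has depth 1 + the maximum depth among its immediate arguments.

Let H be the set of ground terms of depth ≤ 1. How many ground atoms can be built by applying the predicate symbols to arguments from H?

First count ground terms of depth ≤ 1.
With no function symbols every ground term is a constant, so there are exactly 4 ground terms at every depth bound.
N_0 = 4
N_1 = 4
Explicitly: c2, c3, c4, c0.
So |H| = 4.
A ground atom is a predicate applied to a tuple of terms from H, so the count is the sum over predicates of |H|^arity:
  A: 4^2 = 16
Total ground atoms: 16.

16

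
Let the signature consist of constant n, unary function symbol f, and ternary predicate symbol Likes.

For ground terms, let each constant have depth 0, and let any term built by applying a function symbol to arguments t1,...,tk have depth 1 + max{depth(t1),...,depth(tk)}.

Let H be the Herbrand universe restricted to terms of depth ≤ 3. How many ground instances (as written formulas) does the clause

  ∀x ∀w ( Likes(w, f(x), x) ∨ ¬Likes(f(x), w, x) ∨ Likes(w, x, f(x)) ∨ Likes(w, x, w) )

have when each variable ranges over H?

16

Ground terms of depth ≤ 3:
  Count level by level. With function symbols f/1, the terms of depth ≤ k are the 1 constant together with each function applied to depth-≤(k−1) tuples, so N_k = 1 + N_{k-1}.
  N_0 = 1
  N_1 = 1 + 1 = 2
  N_2 = 1 + 2 = 3
  N_3 = 1 + 3 = 4
  Explicitly: n, f(n), f(f(n)), f(f(f(n))).
So there are 4 ground terms available for substitution.
There are 2 variables to instantiate (x, w), each occurring in at least one literal, so different choices give different ground instances.
Number of ground instances = 4^2 = 16.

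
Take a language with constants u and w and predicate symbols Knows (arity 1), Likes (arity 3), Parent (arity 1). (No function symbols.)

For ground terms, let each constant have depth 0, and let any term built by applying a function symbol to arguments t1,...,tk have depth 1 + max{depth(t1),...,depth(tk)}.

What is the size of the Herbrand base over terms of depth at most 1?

First count ground terms of depth ≤ 1.
With no function symbols every ground term is a constant, so there are exactly 2 ground terms at every depth bound.
N_0 = 2
N_1 = 2
Explicitly: u, w.
So |H| = 2.
Ground atoms are formed by filling each argument slot of a predicate with a term from H, so an r-ary predicate gives |H|^r atoms:
  Knows: 2;  Likes: 2^3 = 8;  Parent: 2
Total ground atoms: 2 + 8 + 2 = 12.

12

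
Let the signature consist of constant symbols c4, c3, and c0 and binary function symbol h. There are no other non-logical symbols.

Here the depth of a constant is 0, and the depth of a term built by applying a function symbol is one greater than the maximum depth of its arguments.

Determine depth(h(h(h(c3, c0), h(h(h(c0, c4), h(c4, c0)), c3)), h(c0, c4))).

5

depth(h(c3, c0)) = 1 + max(0, 0) = 1
depth(h(c0, c4)) = 1 + max(0, 0) = 1
depth(h(c4, c0)) = 1 + max(0, 0) = 1
depth(h(h(c0, c4), h(c4, c0))) = 1 + max(1, 1) = 2
depth(h(h(h(c0, c4), h(c4, c0)), c3)) = 1 + max(2, 0) = 3
depth(h(h(c3, c0), h(h(h(c0, c4), h(c4, c0)), c3))) = 1 + max(1, 3) = 4
depth(h(h(h(c3, c0), h(h(h(c0, c4), h(c4, c0)), c3)), h(c0, c4))) = 1 + max(4, 1) = 5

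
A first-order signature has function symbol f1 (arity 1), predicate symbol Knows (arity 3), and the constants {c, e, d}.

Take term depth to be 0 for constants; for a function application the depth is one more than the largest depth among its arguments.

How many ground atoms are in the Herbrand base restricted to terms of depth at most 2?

729

First count ground terms of depth ≤ 2.
Let N_k = |{terms of depth ≤ k}|. Then N_0 = 3 and N_k = 3 + N_{k-1} for k ≥ 1 (one summand per function symbol, arity giving the exponent).
N_0 = 3
N_1 = 3 + 3 = 6
N_2 = 3 + 6 = 9
So |H| = 9.
Ground atoms are formed by filling each argument slot of a predicate with a term from H, so an r-ary predicate gives |H|^r atoms:
  Knows: 9^3 = 729
Total ground atoms: 729.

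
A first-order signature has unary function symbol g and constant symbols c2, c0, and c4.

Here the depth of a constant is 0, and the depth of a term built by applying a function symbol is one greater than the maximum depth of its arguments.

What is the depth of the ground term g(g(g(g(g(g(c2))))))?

depth(g(c2)) = 1 + depth(c2) = 1 + 0 = 1
depth(g(g(c2))) = 1 + depth(g(c2)) = 1 + 1 = 2
depth(g(g(g(c2)))) = 1 + depth(g(g(c2))) = 1 + 2 = 3
depth(g(g(g(g(c2))))) = 1 + depth(g(g(g(c2)))) = 1 + 3 = 4
depth(g(g(g(g(g(c2)))))) = 1 + depth(g(g(g(g(c2))))) = 1 + 4 = 5
depth(g(g(g(g(g(g(c2))))))) = 1 + depth(g(g(g(g(g(c2)))))) = 1 + 5 = 6

6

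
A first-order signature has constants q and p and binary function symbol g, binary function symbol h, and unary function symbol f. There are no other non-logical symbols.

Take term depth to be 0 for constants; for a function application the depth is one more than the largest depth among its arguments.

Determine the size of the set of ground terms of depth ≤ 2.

302

Let N_k = |{terms of depth ≤ k}|. Then N_0 = 2 and N_k = 2 + N_{k-1}^2 + N_{k-1}^2 + N_{k-1} for k ≥ 1 (one summand per function symbol, arity giving the exponent).
N_0 = 2
N_1 = 2 + 2^2 + 2^2 + 2 = 12
N_2 = 2 + 12^2 + 12^2 + 12 = 302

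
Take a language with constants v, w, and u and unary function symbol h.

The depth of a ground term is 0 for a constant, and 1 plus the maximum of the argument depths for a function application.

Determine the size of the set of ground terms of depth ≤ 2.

9

Count level by level. With function symbols h/1, the terms of depth ≤ k are the 3 constants together with each function applied to depth-≤(k−1) tuples, so N_k = 3 + N_{k-1}.
N_0 = 3
N_1 = 3 + 3 = 6
N_2 = 3 + 6 = 9
Explicitly: v, w, u, h(v), h(w), h(u), h(h(v)), h(h(w)), h(h(u)).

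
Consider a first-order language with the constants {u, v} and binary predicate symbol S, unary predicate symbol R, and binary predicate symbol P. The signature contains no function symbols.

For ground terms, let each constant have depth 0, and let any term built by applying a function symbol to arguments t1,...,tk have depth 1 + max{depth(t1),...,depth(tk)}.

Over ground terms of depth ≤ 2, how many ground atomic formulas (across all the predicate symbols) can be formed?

First count ground terms of depth ≤ 2.
With no function symbols every ground term is a constant, so there are exactly 2 ground terms at every depth bound.
N_0 = 2
N_1 = 2
N_2 = 2
So |H| = 2.
A ground atom is a predicate applied to a tuple of terms from H, so the count is the sum over predicates of |H|^arity:
  S: 2^2 = 4;  R: 2;  P: 2^2 = 4
Total ground atoms: 4 + 2 + 4 = 10.

10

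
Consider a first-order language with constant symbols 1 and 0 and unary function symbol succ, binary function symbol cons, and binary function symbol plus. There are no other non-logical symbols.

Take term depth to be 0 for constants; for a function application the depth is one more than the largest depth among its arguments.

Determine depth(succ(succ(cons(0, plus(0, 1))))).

4

depth(plus(0, 1)) = 1 + max(0, 0) = 1
depth(cons(0, plus(0, 1))) = 1 + max(0, 1) = 2
depth(succ(cons(0, plus(0, 1)))) = 1 + depth(cons(0, plus(0, 1))) = 1 + 2 = 3
depth(succ(succ(cons(0, plus(0, 1))))) = 1 + depth(succ(cons(0, plus(0, 1)))) = 1 + 3 = 4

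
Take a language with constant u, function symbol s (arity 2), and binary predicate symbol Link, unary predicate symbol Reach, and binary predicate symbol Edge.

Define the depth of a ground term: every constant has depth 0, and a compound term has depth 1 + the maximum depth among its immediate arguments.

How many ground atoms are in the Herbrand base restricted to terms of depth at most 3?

1378

First count ground terms of depth ≤ 3.
Write N_k for the number of ground terms of depth ≤ k. A term of depth ≤ k is either a constant or a function symbol applied to arguments of depth ≤ k−1, so N_k = 1 + N_{k-1}^2.
N_0 = 1
N_1 = 1 + 1^2 = 2
N_2 = 1 + 2^2 = 5
N_3 = 1 + 5^2 = 26
So |H| = 26.
For each predicate symbol, the number of ground atoms is |H| raised to its arity; summing:
  Link: 26^2 = 676;  Reach: 26;  Edge: 26^2 = 676
Total ground atoms: 676 + 26 + 676 = 1378.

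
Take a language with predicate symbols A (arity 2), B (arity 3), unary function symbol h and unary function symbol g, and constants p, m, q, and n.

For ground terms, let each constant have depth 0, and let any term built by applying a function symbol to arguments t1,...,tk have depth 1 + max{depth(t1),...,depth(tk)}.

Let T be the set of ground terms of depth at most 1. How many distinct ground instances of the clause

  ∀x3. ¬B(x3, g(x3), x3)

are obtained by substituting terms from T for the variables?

12

Ground terms of depth ≤ 1:
  Write N_k for the number of ground terms of depth ≤ k. A term of depth ≤ k is either a constant or a function symbol applied to arguments of depth ≤ k−1, so N_k = 4 + N_{k-1} + N_{k-1}.
  N_0 = 4
  N_1 = 4 + 4 + 4 = 12
  Explicitly: p, m, q, n, h(p), h(m), h(q), h(n), g(p), g(m), g(q), g(n).
So there are 12 ground terms available for substitution.
The clause has 1 distinct variable (x3), which appears in the body. In the free term algebra distinct substitutions yield syntactically distinct ground instances.
Number of ground instances = 12.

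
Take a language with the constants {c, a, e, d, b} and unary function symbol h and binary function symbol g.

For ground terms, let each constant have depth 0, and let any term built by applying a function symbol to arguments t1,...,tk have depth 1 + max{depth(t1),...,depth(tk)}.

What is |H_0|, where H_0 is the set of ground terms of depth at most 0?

5

If N_k denotes the number of depth-≤k ground terms, the 5 constants give N_0 = 5, and each function symbol of arity r contributes N_{k-1}^r new terms at level k: N_k = 5 + N_{k-1} + N_{k-1}^2.
N_0 = 5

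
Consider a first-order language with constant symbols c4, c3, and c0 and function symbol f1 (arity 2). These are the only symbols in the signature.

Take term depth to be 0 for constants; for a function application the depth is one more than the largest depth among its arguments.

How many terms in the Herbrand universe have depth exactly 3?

21465

Let N_k count ground terms of depth at most k. Each non-constant term of depth ≤ k is some function symbol applied to depth-≤(k−1) arguments, giving N_k = 3 + N_{k-1}^2.
N_0 = 3
N_1 = 3 + 3^2 = 12
N_2 = 3 + 12^2 = 147
N_3 = 3 + 147^2 = 21612
Terms of depth exactly 3: N_3 − N_2 = 21612 − 147 = 21465.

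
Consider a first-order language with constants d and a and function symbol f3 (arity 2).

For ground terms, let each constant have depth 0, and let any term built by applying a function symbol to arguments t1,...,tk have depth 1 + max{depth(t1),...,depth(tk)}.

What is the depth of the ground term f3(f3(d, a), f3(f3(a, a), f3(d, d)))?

3

depth(f3(d, a)) = 1 + max(0, 0) = 1
depth(f3(a, a)) = 1 + max(0, 0) = 1
depth(f3(d, d)) = 1 + max(0, 0) = 1
depth(f3(f3(a, a), f3(d, d))) = 1 + max(1, 1) = 2
depth(f3(f3(d, a), f3(f3(a, a), f3(d, d)))) = 1 + max(1, 2) = 3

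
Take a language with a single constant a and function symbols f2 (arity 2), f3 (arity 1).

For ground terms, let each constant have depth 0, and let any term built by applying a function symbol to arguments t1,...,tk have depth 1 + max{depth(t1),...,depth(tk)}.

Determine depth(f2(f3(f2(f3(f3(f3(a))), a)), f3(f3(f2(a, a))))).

6

depth(f3(a)) = 1 + depth(a) = 1 + 0 = 1
depth(f3(f3(a))) = 1 + depth(f3(a)) = 1 + 1 = 2
depth(f3(f3(f3(a)))) = 1 + depth(f3(f3(a))) = 1 + 2 = 3
depth(f2(f3(f3(f3(a))), a)) = 1 + max(3, 0) = 4
depth(f3(f2(f3(f3(f3(a))), a))) = 1 + depth(f2(f3(f3(f3(a))), a)) = 1 + 4 = 5
depth(f2(a, a)) = 1 + max(0, 0) = 1
depth(f3(f2(a, a))) = 1 + depth(f2(a, a)) = 1 + 1 = 2
depth(f3(f3(f2(a, a)))) = 1 + depth(f3(f2(a, a))) = 1 + 2 = 3
depth(f2(f3(f2(f3(f3(f3(a))), a)), f3(f3(f2(a, a))))) = 1 + max(5, 3) = 6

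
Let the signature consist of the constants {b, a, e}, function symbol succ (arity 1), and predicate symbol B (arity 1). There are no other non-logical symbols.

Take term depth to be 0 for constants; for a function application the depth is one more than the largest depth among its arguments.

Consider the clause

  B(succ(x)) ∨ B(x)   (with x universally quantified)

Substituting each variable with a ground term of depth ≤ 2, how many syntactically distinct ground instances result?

9

Ground terms of depth ≤ 2:
  Count level by level. With function symbols succ/1, the terms of depth ≤ k are the 3 constants together with each function applied to depth-≤(k−1) tuples, so N_k = 3 + N_{k-1}.
  N_0 = 3
  N_1 = 3 + 3 = 6
  N_2 = 3 + 6 = 9
So there are 9 ground terms available for substitution.
The clause has 1 distinct variable (x), which appears in the body. In the free term algebra distinct substitutions yield syntactically distinct ground instances.
Number of ground instances = 9.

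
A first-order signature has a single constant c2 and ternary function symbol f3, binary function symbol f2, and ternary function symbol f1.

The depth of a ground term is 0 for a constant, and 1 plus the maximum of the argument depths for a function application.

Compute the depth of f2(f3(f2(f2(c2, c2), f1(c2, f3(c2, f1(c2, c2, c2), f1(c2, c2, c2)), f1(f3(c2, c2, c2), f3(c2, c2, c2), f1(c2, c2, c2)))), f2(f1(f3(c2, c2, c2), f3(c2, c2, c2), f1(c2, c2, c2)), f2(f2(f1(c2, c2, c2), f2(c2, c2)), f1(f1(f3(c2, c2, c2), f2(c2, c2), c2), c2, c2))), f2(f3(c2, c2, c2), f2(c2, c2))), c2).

7

depth(f2(c2, c2)) = 1 + max(0, 0) = 1
depth(f1(c2, c2, c2)) = 1 + max(0, 0, 0) = 1
depth(f3(c2, f1(c2, c2, c2), f1(c2, c2, c2))) = 1 + max(0, 1, 1) = 2
depth(f3(c2, c2, c2)) = 1 + max(0, 0, 0) = 1
depth(f1(f3(c2, c2, c2), f3(c2, c2, c2), f1(c2, c2, c2))) = 1 + max(1, 1, 1) = 2
depth(f1(c2, f3(c2, f1(c2, c2, c2), f1(c2, c2, c2)), f1(f3(c2, c2, c2), f3(c2, c2, c2), f1(c2, c2, c2)))) = 1 + max(0, 2, 2) = 3
depth(f2(f2(c2, c2), f1(c2, f3(c2, f1(c2, c2, c2), f1(c2, c2, c2)), f1(f3(c2, c2, c2), f3(c2, c2, c2), f1(c2, c2, c2))))) = 1 + max(1, 3) = 4
depth(f2(f1(c2, c2, c2), f2(c2, c2))) = 1 + max(1, 1) = 2
depth(f1(f3(c2, c2, c2), f2(c2, c2), c2)) = 1 + max(1, 1, 0) = 2
depth(f1(f1(f3(c2, c2, c2), f2(c2, c2), c2), c2, c2)) = 1 + max(2, 0, 0) = 3
depth(f2(f2(f1(c2, c2, c2), f2(c2, c2)), f1(f1(f3(c2, c2, c2), f2(c2, c2), c2), c2, c2))) = 1 + max(2, 3) = 4
depth(f2(f1(f3(c2, c2, c2), f3(c2, c2, c2), f1(c2, c2, c2)), f2(f2(f1(c2, c2, c2), f2(c2, c2)), f1(f1(f3(c2, c2, c2), f2(c2, c2), c2), c2, c2)))) = 1 + max(2, 4) = 5
depth(f2(f3(c2, c2, c2), f2(c2, c2))) = 1 + max(1, 1) = 2
depth(f3(f2(f2(c2, c2), f1(c2, f3(c2, f1(c2, c2, c2), f1(c2, c2, c2)), f1(f3(c2, c2, c2), f3(c2, c2, c2), f1(c2, c2, c2)))), f2(f1(f3(c2, c2, c2), f3(c2, c2, c2), f1(c2, c2, c2)), f2(f2(f1(c2, c2, c2), f2(c2, c2)), f1(f1(f3(c2, c2, c2), f2(c2, c2), c2), c2, c2))), f2(f3(c2, c2, c2), f2(c2, c2)))) = 1 + max(4, 5, 2) = 6
depth(f2(f3(f2(f2(c2, c2), f1(c2, f3(c2, f1(c2, c2, c2), f1(c2, c2, c2)), f1(f3(c2, c2, c2), f3(c2, c2, c2), f1(c2, c2, c2)))), f2(f1(f3(c2, c2, c2), f3(c2, c2, c2), f1(c2, c2, c2)), f2(f2(f1(c2, c2, c2), f2(c2, c2)), f1(f1(f3(c2, c2, c2), f2(c2, c2), c2), c2, c2))), f2(f3(c2, c2, c2), f2(c2, c2))), c2)) = 1 + max(6, 0) = 7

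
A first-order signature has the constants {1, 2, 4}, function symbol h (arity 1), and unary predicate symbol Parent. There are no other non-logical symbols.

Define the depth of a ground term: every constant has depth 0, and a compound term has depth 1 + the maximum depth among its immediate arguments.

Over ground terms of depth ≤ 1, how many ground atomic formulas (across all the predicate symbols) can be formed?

6

First count ground terms of depth ≤ 1.
Count level by level. With function symbols h/1, the terms of depth ≤ k are the 3 constants together with each function applied to depth-≤(k−1) tuples, so N_k = 3 + N_{k-1}.
N_0 = 3
N_1 = 3 + 3 = 6
Explicitly: 1, 2, 4, h(1), h(2), h(4).
So |H| = 6.
For each predicate symbol, the number of ground atoms is |H| raised to its arity; summing:
  Parent: 6
Total ground atoms: 6.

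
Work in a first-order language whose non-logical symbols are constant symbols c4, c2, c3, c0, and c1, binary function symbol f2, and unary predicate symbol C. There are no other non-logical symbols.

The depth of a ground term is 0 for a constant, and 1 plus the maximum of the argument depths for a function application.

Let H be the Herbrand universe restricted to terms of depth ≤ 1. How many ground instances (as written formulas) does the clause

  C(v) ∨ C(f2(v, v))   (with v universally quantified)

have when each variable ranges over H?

30

Ground terms of depth ≤ 1:
  Let N_k count ground terms of depth at most k. Each non-constant term of depth ≤ k is some function symbol applied to depth-≤(k−1) arguments, giving N_k = 5 + N_{k-1}^2.
  N_0 = 5
  N_1 = 5 + 5^2 = 30
So there are 30 ground terms available for substitution.
The clause has 1 distinct variable (v), which appears in the body. In the free term algebra distinct substitutions yield syntactically distinct ground instances.
Number of ground instances = 30.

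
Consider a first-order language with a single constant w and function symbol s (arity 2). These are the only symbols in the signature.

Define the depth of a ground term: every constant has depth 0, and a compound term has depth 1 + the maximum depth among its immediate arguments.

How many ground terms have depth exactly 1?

1

If N_k denotes the number of depth-≤k ground terms, the 1 constant gives N_0 = 1, and each function symbol of arity r contributes N_{k-1}^r new terms at level k: N_k = 1 + N_{k-1}^2.
N_0 = 1
N_1 = 1 + 1^2 = 2
Terms of depth exactly 1: N_1 − N_0 = 2 − 1 = 1.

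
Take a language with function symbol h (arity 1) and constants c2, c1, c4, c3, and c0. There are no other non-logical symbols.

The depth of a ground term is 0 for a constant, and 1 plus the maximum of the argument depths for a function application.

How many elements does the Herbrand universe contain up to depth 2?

15

Write N_k for the number of ground terms of depth ≤ k. A term of depth ≤ k is either a constant or a function symbol applied to arguments of depth ≤ k−1, so N_k = 5 + N_{k-1}.
N_0 = 5
N_1 = 5 + 5 = 10
N_2 = 5 + 10 = 15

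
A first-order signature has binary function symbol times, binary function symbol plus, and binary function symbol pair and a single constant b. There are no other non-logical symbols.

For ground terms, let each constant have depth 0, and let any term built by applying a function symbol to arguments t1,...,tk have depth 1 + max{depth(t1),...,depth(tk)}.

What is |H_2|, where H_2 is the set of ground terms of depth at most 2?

49

Let N_k count ground terms of depth at most k. Each non-constant term of depth ≤ k is some function symbol applied to depth-≤(k−1) arguments, giving N_k = 1 + N_{k-1}^2 + N_{k-1}^2 + N_{k-1}^2.
N_0 = 1
N_1 = 1 + 1^2 + 1^2 + 1^2 = 4
N_2 = 1 + 4^2 + 4^2 + 4^2 = 49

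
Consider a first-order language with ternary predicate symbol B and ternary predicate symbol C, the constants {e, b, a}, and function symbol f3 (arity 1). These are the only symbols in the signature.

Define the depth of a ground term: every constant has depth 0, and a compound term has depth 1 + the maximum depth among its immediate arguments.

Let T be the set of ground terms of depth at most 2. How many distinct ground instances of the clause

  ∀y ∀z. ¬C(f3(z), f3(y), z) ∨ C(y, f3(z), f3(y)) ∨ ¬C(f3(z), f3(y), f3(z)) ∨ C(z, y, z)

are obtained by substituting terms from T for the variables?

Ground terms of depth ≤ 2:
  Let N_k count ground terms of depth at most k. Each non-constant term of depth ≤ k is some function symbol applied to depth-≤(k−1) arguments, giving N_k = 3 + N_{k-1}.
  N_0 = 3
  N_1 = 3 + 3 = 6
  N_2 = 3 + 6 = 9
So there are 9 ground terms available for substitution.
Each of y, z ranges independently over the available ground terms, and distinct assignments produce distinct instances.
Number of ground instances = 9^2 = 81.

81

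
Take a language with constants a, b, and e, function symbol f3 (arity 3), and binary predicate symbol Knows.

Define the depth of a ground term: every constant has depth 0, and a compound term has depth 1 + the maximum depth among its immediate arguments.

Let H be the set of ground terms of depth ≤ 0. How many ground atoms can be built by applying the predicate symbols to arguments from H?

First count ground terms of depth ≤ 0.
Let N_k count ground terms of depth at most k. Each non-constant term of depth ≤ k is some function symbol applied to depth-≤(k−1) arguments, giving N_k = 3 + N_{k-1}^3.
N_0 = 3
Explicitly: a, b, e.
So |H| = 3.
Ground atoms are formed by filling each argument slot of a predicate with a term from H, so an r-ary predicate gives |H|^r atoms:
  Knows: 3^2 = 9
Total ground atoms: 9.

9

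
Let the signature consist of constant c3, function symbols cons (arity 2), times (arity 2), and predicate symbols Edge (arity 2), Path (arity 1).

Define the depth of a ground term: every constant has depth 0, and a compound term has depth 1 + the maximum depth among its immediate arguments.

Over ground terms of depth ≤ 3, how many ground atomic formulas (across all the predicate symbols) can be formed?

First count ground terms of depth ≤ 3.
Write N_k for the number of ground terms of depth ≤ k. A term of depth ≤ k is either a constant or a function symbol applied to arguments of depth ≤ k−1, so N_k = 1 + N_{k-1}^2 + N_{k-1}^2.
N_0 = 1
N_1 = 1 + 1^2 + 1^2 = 3
N_2 = 1 + 3^2 + 3^2 = 19
N_3 = 1 + 19^2 + 19^2 = 723
So |H| = 723.
Each predicate of arity r yields |H|^r ground atoms (one per choice of an r-tuple from H):
  Edge: 723^2 = 522729;  Path: 723
Total ground atoms: 522729 + 723 = 523452.

523452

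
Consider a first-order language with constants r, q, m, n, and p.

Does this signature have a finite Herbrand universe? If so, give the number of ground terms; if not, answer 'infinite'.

There are no function symbols, so every ground term is one of the 5 constants.
The Herbrand universe is {r, q, m, n, p}, which is finite with 5 elements.

5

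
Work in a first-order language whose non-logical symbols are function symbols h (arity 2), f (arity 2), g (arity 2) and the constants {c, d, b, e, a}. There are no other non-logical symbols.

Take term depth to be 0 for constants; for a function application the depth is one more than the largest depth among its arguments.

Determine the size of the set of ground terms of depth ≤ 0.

If N_k denotes the number of depth-≤k ground terms, the 5 constants give N_0 = 5, and each function symbol of arity r contributes N_{k-1}^r new terms at level k: N_k = 5 + N_{k-1}^2 + N_{k-1}^2 + N_{k-1}^2.
N_0 = 5
Explicitly: c, d, b, e, a.

5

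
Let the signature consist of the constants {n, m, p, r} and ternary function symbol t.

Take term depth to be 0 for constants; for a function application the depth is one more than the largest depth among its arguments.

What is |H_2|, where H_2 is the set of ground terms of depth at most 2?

Write N_k for the number of ground terms of depth ≤ k. A term of depth ≤ k is either a constant or a function symbol applied to arguments of depth ≤ k−1, so N_k = 4 + N_{k-1}^3.
N_0 = 4
N_1 = 4 + 4^3 = 68
N_2 = 4 + 68^3 = 314436

314436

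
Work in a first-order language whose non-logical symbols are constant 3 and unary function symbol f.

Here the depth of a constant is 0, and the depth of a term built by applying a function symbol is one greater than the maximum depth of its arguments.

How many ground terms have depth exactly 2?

1

Let N_k = |{terms of depth ≤ k}|. Then N_0 = 1 and N_k = 1 + N_{k-1} for k ≥ 1 (one summand per function symbol, arity giving the exponent).
N_0 = 1
N_1 = 1 + 1 = 2
N_2 = 1 + 2 = 3
Terms of depth exactly 2: N_2 − N_1 = 3 − 2 = 1.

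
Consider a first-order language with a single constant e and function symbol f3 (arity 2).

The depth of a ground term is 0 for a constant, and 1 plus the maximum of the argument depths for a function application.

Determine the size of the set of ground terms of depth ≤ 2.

Write N_k for the number of ground terms of depth ≤ k. A term of depth ≤ k is either a constant or a function symbol applied to arguments of depth ≤ k−1, so N_k = 1 + N_{k-1}^2.
N_0 = 1
N_1 = 1 + 1^2 = 2
N_2 = 1 + 2^2 = 5

5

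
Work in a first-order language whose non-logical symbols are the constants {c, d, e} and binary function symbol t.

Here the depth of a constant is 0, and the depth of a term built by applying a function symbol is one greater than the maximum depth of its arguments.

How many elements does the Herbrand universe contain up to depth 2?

147

Write N_k for the number of ground terms of depth ≤ k. A term of depth ≤ k is either a constant or a function symbol applied to arguments of depth ≤ k−1, so N_k = 3 + N_{k-1}^2.
N_0 = 3
N_1 = 3 + 3^2 = 12
N_2 = 3 + 12^2 = 147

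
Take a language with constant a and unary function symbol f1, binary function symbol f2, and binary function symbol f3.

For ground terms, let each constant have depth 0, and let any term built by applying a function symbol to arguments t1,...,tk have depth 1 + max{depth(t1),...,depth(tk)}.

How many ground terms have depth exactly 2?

33

Let N_k = |{terms of depth ≤ k}|. Then N_0 = 1 and N_k = 1 + N_{k-1} + N_{k-1}^2 + N_{k-1}^2 for k ≥ 1 (one summand per function symbol, arity giving the exponent).
N_0 = 1
N_1 = 1 + 1 + 1^2 + 1^2 = 4
N_2 = 1 + 4 + 4^2 + 4^2 = 37
Terms of depth exactly 2: N_2 − N_1 = 37 − 4 = 33.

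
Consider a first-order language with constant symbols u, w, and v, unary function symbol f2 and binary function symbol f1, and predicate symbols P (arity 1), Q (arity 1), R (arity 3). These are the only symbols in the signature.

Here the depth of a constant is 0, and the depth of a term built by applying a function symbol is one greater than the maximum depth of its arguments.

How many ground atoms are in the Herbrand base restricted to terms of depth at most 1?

First count ground terms of depth ≤ 1.
Let N_k count ground terms of depth at most k. Each non-constant term of depth ≤ k is some function symbol applied to depth-≤(k−1) arguments, giving N_k = 3 + N_{k-1} + N_{k-1}^2.
N_0 = 3
N_1 = 3 + 3 + 3^2 = 15
So |H| = 15.
A ground atom is a predicate applied to a tuple of terms from H, so the count is the sum over predicates of |H|^arity:
  P: 15;  Q: 15;  R: 15^3 = 3375
Total ground atoms: 15 + 15 + 3375 = 3405.

3405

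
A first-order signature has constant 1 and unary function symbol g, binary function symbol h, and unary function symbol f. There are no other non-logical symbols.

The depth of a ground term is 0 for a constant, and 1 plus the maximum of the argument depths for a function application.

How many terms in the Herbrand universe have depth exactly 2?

Let N_k count ground terms of depth at most k. Each non-constant term of depth ≤ k is some function symbol applied to depth-≤(k−1) arguments, giving N_k = 1 + N_{k-1} + N_{k-1}^2 + N_{k-1}.
N_0 = 1
N_1 = 1 + 1 + 1^2 + 1 = 4
N_2 = 1 + 4 + 4^2 + 4 = 25
Terms of depth exactly 2: N_2 − N_1 = 25 − 4 = 21.

21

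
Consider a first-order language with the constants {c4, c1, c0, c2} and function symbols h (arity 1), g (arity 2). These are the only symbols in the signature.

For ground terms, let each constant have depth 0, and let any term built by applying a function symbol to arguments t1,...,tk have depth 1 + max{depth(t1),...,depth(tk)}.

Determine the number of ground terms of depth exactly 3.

364820

Let N_k = |{terms of depth ≤ k}|. Then N_0 = 4 and N_k = 4 + N_{k-1} + N_{k-1}^2 for k ≥ 1 (one summand per function symbol, arity giving the exponent).
N_0 = 4
N_1 = 4 + 4 + 4^2 = 24
N_2 = 4 + 24 + 24^2 = 604
N_3 = 4 + 604 + 604^2 = 365424
Terms of depth exactly 3: N_3 − N_2 = 365424 − 604 = 364820.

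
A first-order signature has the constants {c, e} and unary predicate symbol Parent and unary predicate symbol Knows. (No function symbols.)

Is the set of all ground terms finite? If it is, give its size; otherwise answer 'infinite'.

2

There are no function symbols, so every ground term is one of the 2 constants.
The Herbrand universe is {c, e}, which is finite with 2 elements.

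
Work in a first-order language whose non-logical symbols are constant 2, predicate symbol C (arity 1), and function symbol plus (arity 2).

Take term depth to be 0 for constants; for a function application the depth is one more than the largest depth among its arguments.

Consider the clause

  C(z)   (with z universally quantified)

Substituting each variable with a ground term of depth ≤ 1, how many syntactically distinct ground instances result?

Ground terms of depth ≤ 1:
  Write N_k for the number of ground terms of depth ≤ k. A term of depth ≤ k is either a constant or a function symbol applied to arguments of depth ≤ k−1, so N_k = 1 + N_{k-1}^2.
  N_0 = 1
  N_1 = 1 + 1^2 = 2
  Explicitly: 2, plus(2, 2).
So there are 2 ground terms available for substitution.
There is 1 variable to instantiate (z),  occurring in at least one literal, so different choices give different ground instances.
Number of ground instances = 2.

2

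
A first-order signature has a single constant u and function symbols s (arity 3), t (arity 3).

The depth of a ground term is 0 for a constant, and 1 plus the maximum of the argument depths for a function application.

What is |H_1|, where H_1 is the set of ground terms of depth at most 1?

3

If N_k denotes the number of depth-≤k ground terms, the 1 constant gives N_0 = 1, and each function symbol of arity r contributes N_{k-1}^r new terms at level k: N_k = 1 + N_{k-1}^3 + N_{k-1}^3.
N_0 = 1
N_1 = 1 + 1^3 + 1^3 = 3
Explicitly: u, s(u, u, u), t(u, u, u).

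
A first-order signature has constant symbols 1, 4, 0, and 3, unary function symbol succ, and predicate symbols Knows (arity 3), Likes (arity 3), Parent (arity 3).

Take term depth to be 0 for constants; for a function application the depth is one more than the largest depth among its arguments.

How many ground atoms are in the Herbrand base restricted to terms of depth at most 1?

1536

First count ground terms of depth ≤ 1.
Count level by level. With function symbols succ/1, the terms of depth ≤ k are the 4 constants together with each function applied to depth-≤(k−1) tuples, so N_k = 4 + N_{k-1}.
N_0 = 4
N_1 = 4 + 4 = 8
Explicitly: 1, 4, 0, 3, succ(1), succ(4), succ(0), succ(3).
So |H| = 8.
For each predicate symbol, the number of ground atoms is |H| raised to its arity; summing:
  Knows: 8^3 = 512;  Likes: 8^3 = 512;  Parent: 8^3 = 512
Total ground atoms: 512 + 512 + 512 = 1536.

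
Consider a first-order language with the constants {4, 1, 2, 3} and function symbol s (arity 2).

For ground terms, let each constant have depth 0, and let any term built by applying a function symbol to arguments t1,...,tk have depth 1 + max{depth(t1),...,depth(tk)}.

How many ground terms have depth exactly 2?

If N_k denotes the number of depth-≤k ground terms, the 4 constants give N_0 = 4, and each function symbol of arity r contributes N_{k-1}^r new terms at level k: N_k = 4 + N_{k-1}^2.
N_0 = 4
N_1 = 4 + 4^2 = 20
N_2 = 4 + 20^2 = 404
Terms of depth exactly 2: N_2 − N_1 = 404 − 20 = 384.

384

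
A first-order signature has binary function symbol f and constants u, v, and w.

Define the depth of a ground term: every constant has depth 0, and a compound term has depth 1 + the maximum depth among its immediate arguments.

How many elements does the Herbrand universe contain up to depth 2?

147

If N_k denotes the number of depth-≤k ground terms, the 3 constants give N_0 = 3, and each function symbol of arity r contributes N_{k-1}^r new terms at level k: N_k = 3 + N_{k-1}^2.
N_0 = 3
N_1 = 3 + 3^2 = 12
N_2 = 3 + 12^2 = 147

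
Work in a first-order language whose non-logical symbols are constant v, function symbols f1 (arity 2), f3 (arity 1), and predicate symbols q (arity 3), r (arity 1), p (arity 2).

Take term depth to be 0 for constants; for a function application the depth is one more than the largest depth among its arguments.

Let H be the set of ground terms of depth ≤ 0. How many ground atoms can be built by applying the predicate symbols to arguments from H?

3

First count ground terms of depth ≤ 0.
Count level by level. With function symbols f1/2, f3/1, the terms of depth ≤ k are the 1 constant together with each function applied to depth-≤(k−1) tuples, so N_k = 1 + N_{k-1}^2 + N_{k-1}.
N_0 = 1
So |H| = 1.
A ground atom is a predicate applied to a tuple of terms from H, so the count is the sum over predicates of |H|^arity:
  q: 1^3 = 1;  r: 1;  p: 1^2 = 1
Total ground atoms: 1 + 1 + 1 = 3.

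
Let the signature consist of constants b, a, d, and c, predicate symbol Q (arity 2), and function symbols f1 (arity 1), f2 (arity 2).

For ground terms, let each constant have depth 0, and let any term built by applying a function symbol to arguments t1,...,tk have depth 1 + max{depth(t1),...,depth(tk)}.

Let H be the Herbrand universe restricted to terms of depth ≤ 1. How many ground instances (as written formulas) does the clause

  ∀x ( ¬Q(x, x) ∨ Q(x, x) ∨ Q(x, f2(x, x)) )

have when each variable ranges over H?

24

Ground terms of depth ≤ 1:
  Write N_k for the number of ground terms of depth ≤ k. A term of depth ≤ k is either a constant or a function symbol applied to arguments of depth ≤ k−1, so N_k = 4 + N_{k-1} + N_{k-1}^2.
  N_0 = 4
  N_1 = 4 + 4 + 4^2 = 24
So there are 24 ground terms available for substitution.
The variable x ranges independently over the available ground terms, and distinct assignments produce distinct instances.
Number of ground instances = 24.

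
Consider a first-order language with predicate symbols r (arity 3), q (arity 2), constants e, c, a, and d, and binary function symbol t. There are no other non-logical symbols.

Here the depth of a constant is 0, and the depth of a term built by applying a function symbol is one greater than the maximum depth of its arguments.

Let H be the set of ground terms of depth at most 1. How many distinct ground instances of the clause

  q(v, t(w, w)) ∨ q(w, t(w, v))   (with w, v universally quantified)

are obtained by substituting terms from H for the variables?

Ground terms of depth ≤ 1:
  Write N_k for the number of ground terms of depth ≤ k. A term of depth ≤ k is either a constant or a function symbol applied to arguments of depth ≤ k−1, so N_k = 4 + N_{k-1}^2.
  N_0 = 4
  N_1 = 4 + 4^2 = 20
So there are 20 ground terms available for substitution.
Each of w, v ranges independently over the available ground terms, and distinct assignments produce distinct instances.
Number of ground instances = 20^2 = 400.

400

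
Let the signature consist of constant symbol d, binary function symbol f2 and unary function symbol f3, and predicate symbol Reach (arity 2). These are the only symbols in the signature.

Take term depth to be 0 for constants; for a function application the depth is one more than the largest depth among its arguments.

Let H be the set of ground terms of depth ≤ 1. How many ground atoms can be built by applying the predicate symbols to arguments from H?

9

First count ground terms of depth ≤ 1.
Count level by level. With function symbols f2/2, f3/1, the terms of depth ≤ k are the 1 constant together with each function applied to depth-≤(k−1) tuples, so N_k = 1 + N_{k-1}^2 + N_{k-1}.
N_0 = 1
N_1 = 1 + 1^2 + 1 = 3
Explicitly: d, f2(d, d), f3(d).
So |H| = 3.
Ground atoms are formed by filling each argument slot of a predicate with a term from H, so an r-ary predicate gives |H|^r atoms:
  Reach: 3^2 = 9
Total ground atoms: 9.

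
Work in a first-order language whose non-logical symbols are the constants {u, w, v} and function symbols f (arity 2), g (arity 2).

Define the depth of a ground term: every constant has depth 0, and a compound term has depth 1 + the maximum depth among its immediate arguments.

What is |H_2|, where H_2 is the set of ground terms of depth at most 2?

885

If N_k denotes the number of depth-≤k ground terms, the 3 constants give N_0 = 3, and each function symbol of arity r contributes N_{k-1}^r new terms at level k: N_k = 3 + N_{k-1}^2 + N_{k-1}^2.
N_0 = 3
N_1 = 3 + 3^2 + 3^2 = 21
N_2 = 3 + 21^2 + 21^2 = 885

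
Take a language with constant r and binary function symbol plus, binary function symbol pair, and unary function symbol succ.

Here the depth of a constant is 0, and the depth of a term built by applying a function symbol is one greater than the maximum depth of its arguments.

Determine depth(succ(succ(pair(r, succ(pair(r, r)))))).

depth(pair(r, r)) = 1 + max(0, 0) = 1
depth(succ(pair(r, r))) = 1 + depth(pair(r, r)) = 1 + 1 = 2
depth(pair(r, succ(pair(r, r)))) = 1 + max(0, 2) = 3
depth(succ(pair(r, succ(pair(r, r))))) = 1 + depth(pair(r, succ(pair(r, r)))) = 1 + 3 = 4
depth(succ(succ(pair(r, succ(pair(r, r)))))) = 1 + depth(succ(pair(r, succ(pair(r, r))))) = 1 + 4 = 5

5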